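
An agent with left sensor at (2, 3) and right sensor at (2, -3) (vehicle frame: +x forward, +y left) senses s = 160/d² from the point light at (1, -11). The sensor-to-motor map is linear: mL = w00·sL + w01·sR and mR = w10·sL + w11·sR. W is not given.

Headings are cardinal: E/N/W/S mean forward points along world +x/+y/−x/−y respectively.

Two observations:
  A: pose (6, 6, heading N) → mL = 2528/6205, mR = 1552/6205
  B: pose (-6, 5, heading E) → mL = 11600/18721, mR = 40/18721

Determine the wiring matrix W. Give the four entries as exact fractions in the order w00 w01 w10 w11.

1/2 1/2 1 -1/2

obs A: pose=(6,6,N) → sL=32/73, sR=32/85, mL=2528/6205, mR=1552/6205
obs B: pose=(-6,5,E) → sL=80/193, sR=80/97, mL=11600/18721, mR=40/18721
sensor matrix S = [[32/73, 32/85], [80/193, 80/97]]; det S = 4773888/23232761
solve [mL_A; mL_B] = S·[w00; w01] and [mR_A; mR_B] = S·[w10; w11]:
  w00 = 1/2, w01 = 1/2, w10 = 1, w11 = -1/2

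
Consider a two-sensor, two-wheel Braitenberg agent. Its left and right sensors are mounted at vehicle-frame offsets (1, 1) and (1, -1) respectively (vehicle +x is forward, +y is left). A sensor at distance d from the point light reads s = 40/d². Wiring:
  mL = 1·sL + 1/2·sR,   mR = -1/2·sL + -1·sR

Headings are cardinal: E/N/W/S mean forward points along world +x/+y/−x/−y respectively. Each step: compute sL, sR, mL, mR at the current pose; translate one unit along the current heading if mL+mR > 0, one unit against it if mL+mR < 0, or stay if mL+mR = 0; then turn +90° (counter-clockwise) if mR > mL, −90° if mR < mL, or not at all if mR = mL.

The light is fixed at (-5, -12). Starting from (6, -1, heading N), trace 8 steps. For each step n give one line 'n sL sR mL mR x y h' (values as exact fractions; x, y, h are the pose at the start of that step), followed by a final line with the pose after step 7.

0 10/61 5/36 1025/4392 -485/2196 6 -1 N
1 40/313 8/53 3372/16589 -3564/16589 6 0 E
2 20/121 20/101 3230/12221 -3430/12221 5 0 S
3 8/45 40/277 3116/12465 -2908/12465 5 1 W
4 2/13 5/37 213/962 -102/481 4 1 N
5 8/65 40/269 3452/17485 -3676/17485 4 2 E
6 4/25 20/109 686/2725 -718/2725 3 2 S
7 8/49 8/61 684/2989 -636/2989 3 3 W
final 2 3 N

n=0: pose=(6,-1,N); sL=10/61, sR=5/36; mL=1025/4392, mR=-485/2196; mL+mR=55/4392 → advance +1; mR−mL=-665/1464 → turn -1·90°
n=1: pose=(6,0,E); sL=40/313, sR=8/53; mL=3372/16589, mR=-3564/16589; mL+mR=-192/16589 → advance -1; mR−mL=-6936/16589 → turn -1·90°
n=2: pose=(5,0,S); sL=20/121, sR=20/101; mL=3230/12221, mR=-3430/12221; mL+mR=-200/12221 → advance -1; mR−mL=-6660/12221 → turn -1·90°
n=3: pose=(5,1,W); sL=8/45, sR=40/277; mL=3116/12465, mR=-2908/12465; mL+mR=208/12465 → advance +1; mR−mL=-2008/4155 → turn -1·90°
n=4: pose=(4,1,N); sL=2/13, sR=5/37; mL=213/962, mR=-102/481; mL+mR=9/962 → advance +1; mR−mL=-417/962 → turn -1·90°
n=5: pose=(4,2,E); sL=8/65, sR=40/269; mL=3452/17485, mR=-3676/17485; mL+mR=-224/17485 → advance -1; mR−mL=-7128/17485 → turn -1·90°
n=6: pose=(3,2,S); sL=4/25, sR=20/109; mL=686/2725, mR=-718/2725; mL+mR=-32/2725 → advance -1; mR−mL=-1404/2725 → turn -1·90°
n=7: pose=(3,3,W); sL=8/49, sR=8/61; mL=684/2989, mR=-636/2989; mL+mR=48/2989 → advance +1; mR−mL=-1320/2989 → turn -1·90°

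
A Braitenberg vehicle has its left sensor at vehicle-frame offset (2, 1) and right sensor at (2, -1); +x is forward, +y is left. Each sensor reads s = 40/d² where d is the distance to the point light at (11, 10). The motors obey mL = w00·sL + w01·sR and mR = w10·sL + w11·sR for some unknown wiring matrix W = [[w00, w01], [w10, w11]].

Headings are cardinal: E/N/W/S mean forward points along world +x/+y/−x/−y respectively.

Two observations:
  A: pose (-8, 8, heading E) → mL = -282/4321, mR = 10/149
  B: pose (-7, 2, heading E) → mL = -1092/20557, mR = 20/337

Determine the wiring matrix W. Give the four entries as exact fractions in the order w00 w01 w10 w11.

obs A: pose=(-8,8,E) → sL=4/29, sR=20/149, mL=-282/4321, mR=10/149
obs B: pose=(-7,2,E) → sL=8/61, sR=40/337, mL=-1092/20557, mR=20/337
sensor matrix S = [[4/29, 20/149], [8/61, 40/337]]; det S = -109440/88826797
solve [mL_A; mL_B] = S·[w00; w01] and [mR_A; mR_B] = S·[w10; w11]:
  w00 = 1/2, w01 = -1, w10 = 0, w11 = 1/2

1/2 -1 0 1/2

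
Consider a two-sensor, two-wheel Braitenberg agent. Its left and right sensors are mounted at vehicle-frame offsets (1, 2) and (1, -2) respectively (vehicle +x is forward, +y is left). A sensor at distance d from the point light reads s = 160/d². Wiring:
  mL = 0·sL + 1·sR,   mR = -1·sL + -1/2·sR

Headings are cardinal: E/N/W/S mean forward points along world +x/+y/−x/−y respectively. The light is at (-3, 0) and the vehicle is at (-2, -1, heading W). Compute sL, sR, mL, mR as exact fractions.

160/9 160 160 -880/9

left sensor world pos  = (-3, -3); dL² = 9
right sensor world pos = (-3, 1); dR² = 1
sL = 160/9 = 160/9
sR = 160/1 = 160
mL = 0·sL + 1·sR = 160
mR = -1·sL + -1/2·sR = -880/9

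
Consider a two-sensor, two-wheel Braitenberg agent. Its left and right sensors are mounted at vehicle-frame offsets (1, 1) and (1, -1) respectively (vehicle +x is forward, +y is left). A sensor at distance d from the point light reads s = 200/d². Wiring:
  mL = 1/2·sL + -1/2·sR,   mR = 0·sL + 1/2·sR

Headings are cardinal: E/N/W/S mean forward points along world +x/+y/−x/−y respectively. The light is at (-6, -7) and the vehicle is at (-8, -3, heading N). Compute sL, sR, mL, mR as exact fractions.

left sensor world pos  = (-9, -2); dL² = 34
right sensor world pos = (-7, -2); dR² = 26
sL = 200/34 = 100/17
sR = 200/26 = 100/13
mL = 1/2·sL + -1/2·sR = -200/221
mR = 0·sL + 1/2·sR = 50/13

100/17 100/13 -200/221 50/13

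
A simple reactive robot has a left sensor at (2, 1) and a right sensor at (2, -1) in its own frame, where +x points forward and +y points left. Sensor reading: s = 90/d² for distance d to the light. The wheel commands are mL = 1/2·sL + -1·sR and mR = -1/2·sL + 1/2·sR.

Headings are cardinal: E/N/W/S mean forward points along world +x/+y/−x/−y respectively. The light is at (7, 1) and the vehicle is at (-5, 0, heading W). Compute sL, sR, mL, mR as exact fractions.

9/20 45/98 -459/1960 9/1960

left sensor world pos  = (-7, -1); dL² = 200
right sensor world pos = (-7, 1); dR² = 196
sL = 90/200 = 9/20
sR = 90/196 = 45/98
mL = 1/2·sL + -1·sR = -459/1960
mR = -1/2·sL + 1/2·sR = 9/1960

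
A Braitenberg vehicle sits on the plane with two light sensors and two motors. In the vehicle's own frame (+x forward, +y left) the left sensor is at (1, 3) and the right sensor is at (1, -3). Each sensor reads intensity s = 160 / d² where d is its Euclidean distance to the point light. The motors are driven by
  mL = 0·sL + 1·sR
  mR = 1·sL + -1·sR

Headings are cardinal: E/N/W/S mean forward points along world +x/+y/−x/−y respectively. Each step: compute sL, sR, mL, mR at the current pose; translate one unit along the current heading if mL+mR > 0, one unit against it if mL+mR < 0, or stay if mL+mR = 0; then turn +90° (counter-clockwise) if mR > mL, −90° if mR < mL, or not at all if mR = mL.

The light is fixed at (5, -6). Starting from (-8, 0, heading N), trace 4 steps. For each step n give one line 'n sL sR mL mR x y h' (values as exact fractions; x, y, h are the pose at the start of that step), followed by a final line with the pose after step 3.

0 32/61 160/149 160/149 -4992/9089 -8 0 N
1 40/61 1 1 -21/61 -8 1 E
2 160/117 160/261 160/261 2560/3393 -7 1 S
3 80/101 16/13 16/13 -576/1313 -7 0 E
final -6 0 S

n=0: pose=(-8,0,N); sL=32/61, sR=160/149; mL=160/149, mR=-4992/9089; mL+mR=32/61 → advance +1; mR−mL=-14752/9089 → turn -1·90°
n=1: pose=(-8,1,E); sL=40/61, sR=1; mL=1, mR=-21/61; mL+mR=40/61 → advance +1; mR−mL=-82/61 → turn -1·90°
n=2: pose=(-7,1,S); sL=160/117, sR=160/261; mL=160/261, mR=2560/3393; mL+mR=160/117 → advance +1; mR−mL=160/1131 → turn +1·90°
n=3: pose=(-7,0,E); sL=80/101, sR=16/13; mL=16/13, mR=-576/1313; mL+mR=80/101 → advance +1; mR−mL=-2192/1313 → turn -1·90°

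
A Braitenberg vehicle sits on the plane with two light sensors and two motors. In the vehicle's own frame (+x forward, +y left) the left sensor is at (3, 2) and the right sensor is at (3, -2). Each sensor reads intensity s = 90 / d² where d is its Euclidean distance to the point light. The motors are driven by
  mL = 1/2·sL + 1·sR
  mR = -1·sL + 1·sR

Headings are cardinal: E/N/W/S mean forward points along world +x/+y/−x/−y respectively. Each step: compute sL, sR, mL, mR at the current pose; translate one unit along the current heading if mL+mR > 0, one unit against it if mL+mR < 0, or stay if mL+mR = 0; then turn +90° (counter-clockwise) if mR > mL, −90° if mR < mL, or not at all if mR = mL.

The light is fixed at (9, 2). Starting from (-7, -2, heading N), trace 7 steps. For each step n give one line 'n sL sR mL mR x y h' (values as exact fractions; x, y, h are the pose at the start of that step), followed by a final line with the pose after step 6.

0 18/65 90/197 7623/12805 2304/12805 -7 -2 N
1 9/17 45/97 2403/3298 -108/1649 -7 -1 E
2 18/41 18/65 1323/2665 -432/2665 -6 -1 S
3 1/4 45/164 131/328 1/41 -6 -2 W
4 18/65 90/197 7623/12805 2304/12805 -7 -2 N
5 9/17 45/97 2403/3298 -108/1649 -7 -1 E
6 18/41 18/65 1323/2665 -432/2665 -6 -1 S
final -6 -2 W

n=0: pose=(-7,-2,N); sL=18/65, sR=90/197; mL=7623/12805, mR=2304/12805; mL+mR=9927/12805 → advance +1; mR−mL=-27/65 → turn -1·90°
n=1: pose=(-7,-1,E); sL=9/17, sR=45/97; mL=2403/3298, mR=-108/1649; mL+mR=2187/3298 → advance +1; mR−mL=-27/34 → turn -1·90°
n=2: pose=(-6,-1,S); sL=18/41, sR=18/65; mL=1323/2665, mR=-432/2665; mL+mR=891/2665 → advance +1; mR−mL=-27/41 → turn -1·90°
n=3: pose=(-6,-2,W); sL=1/4, sR=45/164; mL=131/328, mR=1/41; mL+mR=139/328 → advance +1; mR−mL=-3/8 → turn -1·90°
n=4: pose=(-7,-2,N); sL=18/65, sR=90/197; mL=7623/12805, mR=2304/12805; mL+mR=9927/12805 → advance +1; mR−mL=-27/65 → turn -1·90°
n=5: pose=(-7,-1,E); sL=9/17, sR=45/97; mL=2403/3298, mR=-108/1649; mL+mR=2187/3298 → advance +1; mR−mL=-27/34 → turn -1·90°
n=6: pose=(-6,-1,S); sL=18/41, sR=18/65; mL=1323/2665, mR=-432/2665; mL+mR=891/2665 → advance +1; mR−mL=-27/41 → turn -1·90°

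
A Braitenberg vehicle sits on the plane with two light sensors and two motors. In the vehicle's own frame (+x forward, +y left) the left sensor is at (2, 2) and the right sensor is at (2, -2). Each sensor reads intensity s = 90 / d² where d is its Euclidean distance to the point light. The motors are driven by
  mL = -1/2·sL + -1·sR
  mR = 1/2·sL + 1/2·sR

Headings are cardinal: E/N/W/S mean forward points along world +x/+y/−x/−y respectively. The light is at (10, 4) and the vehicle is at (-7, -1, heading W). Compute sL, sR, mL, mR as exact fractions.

9/41 9/37 -1071/3034 351/1517

left sensor world pos  = (-9, -3); dL² = 410
right sensor world pos = (-9, 1); dR² = 370
sL = 90/410 = 9/41
sR = 90/370 = 9/37
mL = -1/2·sL + -1·sR = -1071/3034
mR = 1/2·sL + 1/2·sR = 351/1517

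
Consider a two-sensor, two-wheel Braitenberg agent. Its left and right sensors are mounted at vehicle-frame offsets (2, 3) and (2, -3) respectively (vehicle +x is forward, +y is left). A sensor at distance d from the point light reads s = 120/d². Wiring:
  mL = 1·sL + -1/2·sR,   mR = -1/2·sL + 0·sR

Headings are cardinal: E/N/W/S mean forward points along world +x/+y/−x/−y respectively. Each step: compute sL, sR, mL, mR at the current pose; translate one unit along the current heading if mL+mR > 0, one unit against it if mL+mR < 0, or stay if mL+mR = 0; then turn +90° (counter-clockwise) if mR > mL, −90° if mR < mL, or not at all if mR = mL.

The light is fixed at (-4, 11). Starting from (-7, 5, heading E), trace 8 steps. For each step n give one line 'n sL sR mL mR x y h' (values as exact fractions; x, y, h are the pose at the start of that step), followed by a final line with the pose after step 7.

n=0: pose=(-7,5,E); sL=12, sR=60/41; mL=462/41, mR=-6; mL+mR=216/41 → advance +1; mR−mL=-708/41 → turn -1·90°
n=1: pose=(-6,5,S); sL=24/13, sR=120/89; mL=1356/1157, mR=-12/13; mL+mR=288/1157 → advance +1; mR−mL=-2424/1157 → turn -1·90°
n=2: pose=(-6,4,W); sL=30/29, sR=15/4; mL=-195/232, mR=-15/29; mL+mR=-315/232 → advance -1; mR−mL=75/232 → turn +1·90°
n=3: pose=(-5,4,S); sL=24/17, sR=120/97; mL=1308/1649, mR=-12/17; mL+mR=144/1649 → advance +1; mR−mL=-2472/1649 → turn -1·90°
n=4: pose=(-5,3,W); sL=12/13, sR=60/17; mL=-186/221, mR=-6/13; mL+mR=-288/221 → advance -1; mR−mL=84/221 → turn +1·90°
n=5: pose=(-4,3,S); sL=120/109, sR=120/109; mL=60/109, mR=-60/109; mL+mR=0 → advance +0; mR−mL=-120/109 → turn -1·90°
n=6: pose=(-4,3,W); sL=24/25, sR=120/29; mL=-804/725, mR=-12/25; mL+mR=-1152/725 → advance -1; mR−mL=456/725 → turn +1·90°
n=7: pose=(-3,3,S); sL=30/29, sR=15/13; mL=345/754, mR=-15/29; mL+mR=-45/754 → advance -1; mR−mL=-735/754 → turn -1·90°

0 12 60/41 462/41 -6 -7 5 E
1 24/13 120/89 1356/1157 -12/13 -6 5 S
2 30/29 15/4 -195/232 -15/29 -6 4 W
3 24/17 120/97 1308/1649 -12/17 -5 4 S
4 12/13 60/17 -186/221 -6/13 -5 3 W
5 120/109 120/109 60/109 -60/109 -4 3 S
6 24/25 120/29 -804/725 -12/25 -4 3 W
7 30/29 15/13 345/754 -15/29 -3 3 S
final -3 4 W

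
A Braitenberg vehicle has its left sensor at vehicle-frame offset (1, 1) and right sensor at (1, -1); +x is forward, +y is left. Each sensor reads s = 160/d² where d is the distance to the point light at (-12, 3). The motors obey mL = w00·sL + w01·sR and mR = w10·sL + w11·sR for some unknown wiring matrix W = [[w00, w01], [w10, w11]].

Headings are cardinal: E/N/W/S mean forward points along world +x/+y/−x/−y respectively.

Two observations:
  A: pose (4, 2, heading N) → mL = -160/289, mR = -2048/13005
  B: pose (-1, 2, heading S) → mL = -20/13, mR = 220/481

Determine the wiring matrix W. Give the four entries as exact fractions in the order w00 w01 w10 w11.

0 -1 -1 1

obs A: pose=(4,2,N) → sL=32/45, sR=160/289, mL=-160/289, mR=-2048/13005
obs B: pose=(-1,2,S) → sL=40/37, sR=20/13, mL=-20/13, mR=220/481
sensor matrix S = [[32/45, 160/289], [40/37, 20/13]]; det S = 619904/1251081
solve [mL_A; mL_B] = S·[w00; w01] and [mR_A; mR_B] = S·[w10; w11]:
  w00 = 0, w01 = -1, w10 = -1, w11 = 1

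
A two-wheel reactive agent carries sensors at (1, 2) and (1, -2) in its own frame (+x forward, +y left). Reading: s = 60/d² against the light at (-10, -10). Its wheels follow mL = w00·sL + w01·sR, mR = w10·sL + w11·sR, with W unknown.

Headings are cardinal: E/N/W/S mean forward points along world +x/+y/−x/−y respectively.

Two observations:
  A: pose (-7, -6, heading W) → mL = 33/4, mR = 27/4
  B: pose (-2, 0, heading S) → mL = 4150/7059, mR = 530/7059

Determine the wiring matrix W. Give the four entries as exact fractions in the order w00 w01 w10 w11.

obs A: pose=(-7,-6,W) → sL=15/2, sR=3/2, mL=33/4, mR=27/4
obs B: pose=(-2,0,S) → sL=60/181, sR=20/39, mL=4150/7059, mR=530/7059
sensor matrix S = [[15/2, 3/2], [60/181, 20/39]]; det S = 7880/2353
solve [mL_A; mL_B] = S·[w00; w01] and [mR_A; mR_B] = S·[w10; w11]:
  w00 = 1, w01 = 1/2, w10 = 1, w11 = -1/2

1 1/2 1 -1/2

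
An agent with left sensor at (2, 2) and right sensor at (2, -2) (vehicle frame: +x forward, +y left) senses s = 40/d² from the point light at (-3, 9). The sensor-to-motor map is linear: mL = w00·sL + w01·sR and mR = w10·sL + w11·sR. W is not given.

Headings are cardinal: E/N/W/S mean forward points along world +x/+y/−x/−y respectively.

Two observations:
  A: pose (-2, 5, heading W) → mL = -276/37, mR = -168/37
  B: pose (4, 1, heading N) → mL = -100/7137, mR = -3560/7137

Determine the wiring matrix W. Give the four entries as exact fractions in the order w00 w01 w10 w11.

1/2 -1 -1/2 -1/2

obs A: pose=(-2,5,W) → sL=40/37, sR=8, mL=-276/37, mR=-168/37
obs B: pose=(4,1,N) → sL=40/61, sR=40/117, mL=-100/7137, mR=-3560/7137
sensor matrix S = [[40/37, 8], [40/61, 40/117]]; det S = -1287680/264069
solve [mL_A; mL_B] = S·[w00; w01] and [mR_A; mR_B] = S·[w10; w11]:
  w00 = 1/2, w01 = -1, w10 = -1/2, w11 = -1/2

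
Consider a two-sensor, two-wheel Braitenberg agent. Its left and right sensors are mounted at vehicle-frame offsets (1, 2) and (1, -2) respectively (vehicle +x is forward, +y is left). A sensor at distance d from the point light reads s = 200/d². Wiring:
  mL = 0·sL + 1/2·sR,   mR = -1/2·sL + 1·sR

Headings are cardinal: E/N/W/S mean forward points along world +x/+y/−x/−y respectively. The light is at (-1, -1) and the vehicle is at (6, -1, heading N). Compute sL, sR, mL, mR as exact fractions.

100/13 100/41 50/41 -750/533

left sensor world pos  = (4, 0); dL² = 26
right sensor world pos = (8, 0); dR² = 82
sL = 200/26 = 100/13
sR = 200/82 = 100/41
mL = 0·sL + 1/2·sR = 50/41
mR = -1/2·sL + 1·sR = -750/533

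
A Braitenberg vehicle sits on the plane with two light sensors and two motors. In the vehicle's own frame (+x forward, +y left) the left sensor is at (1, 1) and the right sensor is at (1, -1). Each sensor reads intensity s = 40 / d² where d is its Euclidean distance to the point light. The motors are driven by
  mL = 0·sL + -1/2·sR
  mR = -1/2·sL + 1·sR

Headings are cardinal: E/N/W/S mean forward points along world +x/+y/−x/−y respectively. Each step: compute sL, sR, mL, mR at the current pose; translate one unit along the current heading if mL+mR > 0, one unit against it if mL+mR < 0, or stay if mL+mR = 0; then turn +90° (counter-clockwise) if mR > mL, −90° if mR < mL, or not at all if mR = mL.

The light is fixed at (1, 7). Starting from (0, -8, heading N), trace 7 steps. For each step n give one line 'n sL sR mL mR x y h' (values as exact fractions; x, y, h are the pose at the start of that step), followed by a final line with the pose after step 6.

n=0: pose=(0,-8,N); sL=1/5, sR=10/49; mL=-5/49, mR=51/490; mL+mR=1/490 → advance +1; mR−mL=101/490 → turn +1·90°
n=1: pose=(0,-7,W); sL=40/229, sR=40/173; mL=-20/173, mR=5700/39617; mL+mR=1120/39617 → advance +1; mR−mL=10280/39617 → turn +1·90°
n=2: pose=(-1,-7,S); sL=20/113, sR=20/117; mL=-10/117, mR=1090/13221; mL+mR=-40/13221 → advance -1; mR−mL=740/4407 → turn +1·90°
n=3: pose=(-1,-6,E); sL=8/29, sR=40/197; mL=-20/197, mR=372/5713; mL+mR=-208/5713 → advance -1; mR−mL=952/5713 → turn +1·90°
n=4: pose=(-2,-6,N); sL=1/4, sR=10/37; mL=-5/37, mR=43/296; mL+mR=3/296 → advance +1; mR−mL=83/296 → turn +1·90°
n=5: pose=(-2,-5,W); sL=8/37, sR=40/137; mL=-20/137, mR=932/5069; mL+mR=192/5069 → advance +1; mR−mL=1672/5069 → turn +1·90°
n=6: pose=(-3,-5,S); sL=20/89, sR=20/97; mL=-10/97, mR=810/8633; mL+mR=-80/8633 → advance -1; mR−mL=1700/8633 → turn +1·90°

0 1/5 10/49 -5/49 51/490 0 -8 N
1 40/229 40/173 -20/173 5700/39617 0 -7 W
2 20/113 20/117 -10/117 1090/13221 -1 -7 S
3 8/29 40/197 -20/197 372/5713 -1 -6 E
4 1/4 10/37 -5/37 43/296 -2 -6 N
5 8/37 40/137 -20/137 932/5069 -2 -5 W
6 20/89 20/97 -10/97 810/8633 -3 -5 S
final -3 -4 E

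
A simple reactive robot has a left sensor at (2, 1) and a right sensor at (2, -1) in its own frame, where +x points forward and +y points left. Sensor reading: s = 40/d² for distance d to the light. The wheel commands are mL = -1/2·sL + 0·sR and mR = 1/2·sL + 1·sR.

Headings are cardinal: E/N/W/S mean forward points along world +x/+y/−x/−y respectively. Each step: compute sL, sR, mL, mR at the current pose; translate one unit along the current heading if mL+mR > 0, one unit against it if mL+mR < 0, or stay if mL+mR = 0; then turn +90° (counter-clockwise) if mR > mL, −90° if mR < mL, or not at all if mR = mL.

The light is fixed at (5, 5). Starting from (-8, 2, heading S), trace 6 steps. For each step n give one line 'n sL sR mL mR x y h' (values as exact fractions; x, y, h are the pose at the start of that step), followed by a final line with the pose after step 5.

n=0: pose=(-8,2,S); sL=40/169, sR=40/221; mL=-20/169, mR=860/2873; mL+mR=40/221 → advance +1; mR−mL=1200/2873 → turn +1·90°
n=1: pose=(-8,1,E); sL=4/13, sR=20/73; mL=-2/13, mR=406/949; mL+mR=20/73 → advance +1; mR−mL=552/949 → turn +1·90°
n=2: pose=(-7,1,N); sL=40/173, sR=8/25; mL=-20/173, mR=1884/4325; mL+mR=8/25 → advance +1; mR−mL=2384/4325 → turn +1·90°
n=3: pose=(-7,2,W); sL=10/53, sR=1/5; mL=-5/53, mR=78/265; mL+mR=1/5 → advance +1; mR−mL=103/265 → turn +1·90°
n=4: pose=(-8,2,S); sL=40/169, sR=40/221; mL=-20/169, mR=860/2873; mL+mR=40/221 → advance +1; mR−mL=1200/2873 → turn +1·90°
n=5: pose=(-8,1,E); sL=4/13, sR=20/73; mL=-2/13, mR=406/949; mL+mR=20/73 → advance +1; mR−mL=552/949 → turn +1·90°

0 40/169 40/221 -20/169 860/2873 -8 2 S
1 4/13 20/73 -2/13 406/949 -8 1 E
2 40/173 8/25 -20/173 1884/4325 -7 1 N
3 10/53 1/5 -5/53 78/265 -7 2 W
4 40/169 40/221 -20/169 860/2873 -8 2 S
5 4/13 20/73 -2/13 406/949 -8 1 E
final -7 1 N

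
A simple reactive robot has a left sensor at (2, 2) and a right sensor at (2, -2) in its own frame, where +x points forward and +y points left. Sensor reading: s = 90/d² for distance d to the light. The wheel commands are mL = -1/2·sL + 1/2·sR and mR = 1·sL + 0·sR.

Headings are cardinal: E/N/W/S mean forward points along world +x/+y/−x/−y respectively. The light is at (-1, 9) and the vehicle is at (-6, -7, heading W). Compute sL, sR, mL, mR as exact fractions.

90/373 18/49 1152/18277 90/373

left sensor world pos  = (-8, -9); dL² = 373
right sensor world pos = (-8, -5); dR² = 245
sL = 90/373 = 90/373
sR = 90/245 = 18/49
mL = -1/2·sL + 1/2·sR = 1152/18277
mR = 1·sL + 0·sR = 90/373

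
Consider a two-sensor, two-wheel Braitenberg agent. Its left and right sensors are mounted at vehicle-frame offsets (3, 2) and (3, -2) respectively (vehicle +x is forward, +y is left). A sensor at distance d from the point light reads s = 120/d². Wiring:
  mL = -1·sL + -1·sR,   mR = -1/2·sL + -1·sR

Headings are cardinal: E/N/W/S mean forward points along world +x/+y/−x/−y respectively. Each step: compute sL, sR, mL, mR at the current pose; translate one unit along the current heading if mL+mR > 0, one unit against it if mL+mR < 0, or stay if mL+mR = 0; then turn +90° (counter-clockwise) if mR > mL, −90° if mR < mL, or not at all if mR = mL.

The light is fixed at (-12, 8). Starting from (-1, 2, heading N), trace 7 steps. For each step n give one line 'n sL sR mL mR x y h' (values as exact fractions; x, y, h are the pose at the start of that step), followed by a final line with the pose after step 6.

0 4/3 60/89 -536/267 -358/267 -1 2 N
1 24/29 120/89 -5616/2581 -4548/2581 -1 1 W
2 15/37 3/5 -186/185 -297/370 0 1 S
3 120/241 120/289 -63600/69649 -46260/69649 0 2 E
4 4/3 60/89 -536/267 -358/267 -1 2 N
5 24/29 120/89 -5616/2581 -4548/2581 -1 1 W
6 15/37 3/5 -186/185 -297/370 0 1 S
final 0 2 E

n=0: pose=(-1,2,N); sL=4/3, sR=60/89; mL=-536/267, mR=-358/267; mL+mR=-298/89 → advance -1; mR−mL=2/3 → turn +1·90°
n=1: pose=(-1,1,W); sL=24/29, sR=120/89; mL=-5616/2581, mR=-4548/2581; mL+mR=-10164/2581 → advance -1; mR−mL=12/29 → turn +1·90°
n=2: pose=(0,1,S); sL=15/37, sR=3/5; mL=-186/185, mR=-297/370; mL+mR=-669/370 → advance -1; mR−mL=15/74 → turn +1·90°
n=3: pose=(0,2,E); sL=120/241, sR=120/289; mL=-63600/69649, mR=-46260/69649; mL+mR=-109860/69649 → advance -1; mR−mL=60/241 → turn +1·90°
n=4: pose=(-1,2,N); sL=4/3, sR=60/89; mL=-536/267, mR=-358/267; mL+mR=-298/89 → advance -1; mR−mL=2/3 → turn +1·90°
n=5: pose=(-1,1,W); sL=24/29, sR=120/89; mL=-5616/2581, mR=-4548/2581; mL+mR=-10164/2581 → advance -1; mR−mL=12/29 → turn +1·90°
n=6: pose=(0,1,S); sL=15/37, sR=3/5; mL=-186/185, mR=-297/370; mL+mR=-669/370 → advance -1; mR−mL=15/74 → turn +1·90°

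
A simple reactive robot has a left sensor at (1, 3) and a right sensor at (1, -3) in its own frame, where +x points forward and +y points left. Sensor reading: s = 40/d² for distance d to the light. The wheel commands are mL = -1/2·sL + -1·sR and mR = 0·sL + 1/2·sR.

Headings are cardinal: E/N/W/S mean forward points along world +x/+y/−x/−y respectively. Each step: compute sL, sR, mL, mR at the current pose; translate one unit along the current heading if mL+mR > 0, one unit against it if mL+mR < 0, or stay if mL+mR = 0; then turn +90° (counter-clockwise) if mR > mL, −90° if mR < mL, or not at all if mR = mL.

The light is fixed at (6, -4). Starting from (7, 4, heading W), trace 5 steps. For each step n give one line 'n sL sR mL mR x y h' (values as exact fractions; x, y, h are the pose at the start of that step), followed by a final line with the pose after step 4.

n=0: pose=(7,4,W); sL=8/5, sR=40/121; mL=-684/605, mR=20/121; mL+mR=-584/605 → advance -1; mR−mL=784/605 → turn +1·90°
n=1: pose=(8,4,S); sL=20/37, sR=4/5; mL=-198/185, mR=2/5; mL+mR=-124/185 → advance -1; mR−mL=272/185 → turn +1·90°
n=2: pose=(8,5,E); sL=40/153, sR=8/9; mL=-52/51, mR=4/9; mL+mR=-88/153 → advance -1; mR−mL=224/153 → turn +1·90°
n=3: pose=(7,5,N); sL=5/13, sR=10/29; mL=-405/754, mR=5/29; mL+mR=-275/754 → advance -1; mR−mL=535/754 → turn +1·90°
n=4: pose=(7,4,W); sL=8/5, sR=40/121; mL=-684/605, mR=20/121; mL+mR=-584/605 → advance -1; mR−mL=784/605 → turn +1·90°

0 8/5 40/121 -684/605 20/121 7 4 W
1 20/37 4/5 -198/185 2/5 8 4 S
2 40/153 8/9 -52/51 4/9 8 5 E
3 5/13 10/29 -405/754 5/29 7 5 N
4 8/5 40/121 -684/605 20/121 7 4 W
final 8 4 S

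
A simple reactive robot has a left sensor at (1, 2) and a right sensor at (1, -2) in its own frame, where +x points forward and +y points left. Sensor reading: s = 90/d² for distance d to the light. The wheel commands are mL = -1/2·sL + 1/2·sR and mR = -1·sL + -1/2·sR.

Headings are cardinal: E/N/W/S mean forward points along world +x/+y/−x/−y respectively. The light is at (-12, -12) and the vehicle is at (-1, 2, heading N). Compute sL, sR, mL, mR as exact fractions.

left sensor world pos  = (-3, 3); dL² = 306
right sensor world pos = (1, 3); dR² = 394
sL = 90/306 = 5/17
sR = 90/394 = 45/197
mL = -1/2·sL + 1/2·sR = -110/3349
mR = -1·sL + -1/2·sR = -2735/6698

5/17 45/197 -110/3349 -2735/6698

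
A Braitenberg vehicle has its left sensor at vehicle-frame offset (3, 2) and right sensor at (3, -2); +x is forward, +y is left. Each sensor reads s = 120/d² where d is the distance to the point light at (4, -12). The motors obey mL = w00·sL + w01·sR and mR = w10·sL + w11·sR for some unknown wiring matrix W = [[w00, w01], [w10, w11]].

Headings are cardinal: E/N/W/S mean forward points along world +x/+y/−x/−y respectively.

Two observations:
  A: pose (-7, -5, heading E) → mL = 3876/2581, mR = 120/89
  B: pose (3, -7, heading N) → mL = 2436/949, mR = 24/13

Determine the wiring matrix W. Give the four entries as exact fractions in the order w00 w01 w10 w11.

1 1/2 0 1

obs A: pose=(-7,-5,E) → sL=24/29, sR=120/89, mL=3876/2581, mR=120/89
obs B: pose=(3,-7,N) → sL=120/73, sR=24/13, mL=2436/949, mR=24/13
sensor matrix S = [[24/29, 120/89], [120/73, 24/13]]; det S = -1686528/2449369
solve [mL_A; mL_B] = S·[w00; w01] and [mR_A; mR_B] = S·[w10; w11]:
  w00 = 1, w01 = 1/2, w10 = 0, w11 = 1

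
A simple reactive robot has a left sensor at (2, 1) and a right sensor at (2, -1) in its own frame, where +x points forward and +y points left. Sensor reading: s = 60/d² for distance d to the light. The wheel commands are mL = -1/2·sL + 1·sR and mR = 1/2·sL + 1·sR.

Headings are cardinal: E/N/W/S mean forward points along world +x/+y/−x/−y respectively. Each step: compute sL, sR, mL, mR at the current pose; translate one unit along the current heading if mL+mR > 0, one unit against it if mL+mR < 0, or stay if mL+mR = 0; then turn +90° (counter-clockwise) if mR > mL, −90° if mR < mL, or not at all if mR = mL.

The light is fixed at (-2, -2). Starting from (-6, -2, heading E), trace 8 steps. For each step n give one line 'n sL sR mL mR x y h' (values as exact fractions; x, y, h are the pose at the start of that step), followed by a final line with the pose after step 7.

n=0: pose=(-6,-2,E); sL=12, sR=12; mL=6, mR=18; mL+mR=24 → advance +1; mR−mL=12 → turn +1·90°
n=1: pose=(-5,-2,N); sL=3, sR=15/2; mL=6, mR=9; mL+mR=15 → advance +1; mR−mL=3 → turn +1·90°
n=2: pose=(-5,-1,W); sL=12/5, sR=60/29; mL=126/145, mR=474/145; mL+mR=120/29 → advance +1; mR−mL=12/5 → turn +1·90°
n=3: pose=(-6,-1,S); sL=6, sR=30/13; mL=-9/13, mR=69/13; mL+mR=60/13 → advance +1; mR−mL=6 → turn +1·90°
n=4: pose=(-6,-2,E); sL=12, sR=12; mL=6, mR=18; mL+mR=24 → advance +1; mR−mL=12 → turn +1·90°
n=5: pose=(-5,-2,N); sL=3, sR=15/2; mL=6, mR=9; mL+mR=15 → advance +1; mR−mL=3 → turn +1·90°
n=6: pose=(-5,-1,W); sL=12/5, sR=60/29; mL=126/145, mR=474/145; mL+mR=120/29 → advance +1; mR−mL=12/5 → turn +1·90°
n=7: pose=(-6,-1,S); sL=6, sR=30/13; mL=-9/13, mR=69/13; mL+mR=60/13 → advance +1; mR−mL=6 → turn +1·90°

0 12 12 6 18 -6 -2 E
1 3 15/2 6 9 -5 -2 N
2 12/5 60/29 126/145 474/145 -5 -1 W
3 6 30/13 -9/13 69/13 -6 -1 S
4 12 12 6 18 -6 -2 E
5 3 15/2 6 9 -5 -2 N
6 12/5 60/29 126/145 474/145 -5 -1 W
7 6 30/13 -9/13 69/13 -6 -1 S
final -6 -2 E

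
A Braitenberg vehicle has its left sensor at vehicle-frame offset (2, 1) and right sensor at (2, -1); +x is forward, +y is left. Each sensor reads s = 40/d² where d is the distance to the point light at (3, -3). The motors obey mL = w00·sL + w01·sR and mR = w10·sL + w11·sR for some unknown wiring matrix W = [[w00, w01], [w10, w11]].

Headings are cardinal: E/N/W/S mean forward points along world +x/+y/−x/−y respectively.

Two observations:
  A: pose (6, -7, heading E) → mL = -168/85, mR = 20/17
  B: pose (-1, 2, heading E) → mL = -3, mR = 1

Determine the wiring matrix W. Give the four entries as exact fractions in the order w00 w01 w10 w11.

-1 -1 1 0

obs A: pose=(6,-7,E) → sL=20/17, sR=4/5, mL=-168/85, mR=20/17
obs B: pose=(-1,2,E) → sL=1, sR=2, mL=-3, mR=1
sensor matrix S = [[20/17, 4/5], [1, 2]]; det S = 132/85
solve [mL_A; mL_B] = S·[w00; w01] and [mR_A; mR_B] = S·[w10; w11]:
  w00 = -1, w01 = -1, w10 = 1, w11 = 0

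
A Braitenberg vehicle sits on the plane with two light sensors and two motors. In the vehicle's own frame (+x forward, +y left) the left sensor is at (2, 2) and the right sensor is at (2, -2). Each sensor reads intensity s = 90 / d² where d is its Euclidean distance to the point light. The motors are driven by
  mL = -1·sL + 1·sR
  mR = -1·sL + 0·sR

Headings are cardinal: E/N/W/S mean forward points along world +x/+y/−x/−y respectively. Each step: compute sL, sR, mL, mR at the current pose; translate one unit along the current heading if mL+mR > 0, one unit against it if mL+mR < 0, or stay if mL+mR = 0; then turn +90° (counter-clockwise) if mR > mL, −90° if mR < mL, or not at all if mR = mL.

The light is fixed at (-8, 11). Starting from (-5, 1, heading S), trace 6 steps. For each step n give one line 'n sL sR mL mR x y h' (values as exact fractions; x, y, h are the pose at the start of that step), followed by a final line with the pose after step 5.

0 90/169 18/29 432/4901 -90/169 -5 1 S
1 45/61 9/5 324/305 -45/61 -5 2 W
2 90/49 18/13 -288/637 -90/49 -6 2 N
3 9/8 9/16 -9/16 -9/8 -6 1 E
4 10/17 18/29 16/493 -10/17 -7 1 S
5 45/61 9/5 324/305 -45/61 -7 2 W
final -8 2 N

n=0: pose=(-5,1,S); sL=90/169, sR=18/29; mL=432/4901, mR=-90/169; mL+mR=-2178/4901 → advance -1; mR−mL=-18/29 → turn -1·90°
n=1: pose=(-5,2,W); sL=45/61, sR=9/5; mL=324/305, mR=-45/61; mL+mR=99/305 → advance +1; mR−mL=-9/5 → turn -1·90°
n=2: pose=(-6,2,N); sL=90/49, sR=18/13; mL=-288/637, mR=-90/49; mL+mR=-1458/637 → advance -1; mR−mL=-18/13 → turn -1·90°
n=3: pose=(-6,1,E); sL=9/8, sR=9/16; mL=-9/16, mR=-9/8; mL+mR=-27/16 → advance -1; mR−mL=-9/16 → turn -1·90°
n=4: pose=(-7,1,S); sL=10/17, sR=18/29; mL=16/493, mR=-10/17; mL+mR=-274/493 → advance -1; mR−mL=-18/29 → turn -1·90°
n=5: pose=(-7,2,W); sL=45/61, sR=9/5; mL=324/305, mR=-45/61; mL+mR=99/305 → advance +1; mR−mL=-9/5 → turn -1·90°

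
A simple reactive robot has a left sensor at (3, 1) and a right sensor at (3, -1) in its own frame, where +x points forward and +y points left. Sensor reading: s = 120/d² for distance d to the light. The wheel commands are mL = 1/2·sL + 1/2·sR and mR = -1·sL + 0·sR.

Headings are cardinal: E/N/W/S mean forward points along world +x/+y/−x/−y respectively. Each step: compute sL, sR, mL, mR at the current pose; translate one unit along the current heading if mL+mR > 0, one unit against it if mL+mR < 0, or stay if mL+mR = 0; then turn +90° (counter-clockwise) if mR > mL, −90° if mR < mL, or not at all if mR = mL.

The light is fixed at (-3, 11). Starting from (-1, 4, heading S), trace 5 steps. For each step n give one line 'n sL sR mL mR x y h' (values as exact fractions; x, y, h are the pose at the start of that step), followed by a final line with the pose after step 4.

0 120/109 120/101 12600/11009 -120/109 -1 4 S
1 60/41 12/5 396/205 -60/41 -1 3 W
2 24/5 120/29 648/145 -24/5 -2 3 N
3 3/2 30/29 147/116 -3/2 -2 2 E
4 24/29 24/29 24/29 -24/29 -3 2 S
final -3 2 W

n=0: pose=(-1,4,S); sL=120/109, sR=120/101; mL=12600/11009, mR=-120/109; mL+mR=480/11009 → advance +1; mR−mL=-24720/11009 → turn -1·90°
n=1: pose=(-1,3,W); sL=60/41, sR=12/5; mL=396/205, mR=-60/41; mL+mR=96/205 → advance +1; mR−mL=-696/205 → turn -1·90°
n=2: pose=(-2,3,N); sL=24/5, sR=120/29; mL=648/145, mR=-24/5; mL+mR=-48/145 → advance -1; mR−mL=-1344/145 → turn -1·90°
n=3: pose=(-2,2,E); sL=3/2, sR=30/29; mL=147/116, mR=-3/2; mL+mR=-27/116 → advance -1; mR−mL=-321/116 → turn -1·90°
n=4: pose=(-3,2,S); sL=24/29, sR=24/29; mL=24/29, mR=-24/29; mL+mR=0 → advance +0; mR−mL=-48/29 → turn -1·90°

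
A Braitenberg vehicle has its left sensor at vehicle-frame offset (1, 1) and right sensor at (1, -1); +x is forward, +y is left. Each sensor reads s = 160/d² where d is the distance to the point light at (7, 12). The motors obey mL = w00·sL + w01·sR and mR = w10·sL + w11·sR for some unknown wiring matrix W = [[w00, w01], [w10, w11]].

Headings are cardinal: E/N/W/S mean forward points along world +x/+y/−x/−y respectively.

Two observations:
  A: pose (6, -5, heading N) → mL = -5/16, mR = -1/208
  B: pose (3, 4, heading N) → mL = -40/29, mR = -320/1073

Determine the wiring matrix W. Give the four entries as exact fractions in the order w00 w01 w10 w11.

0 -1/2 1/2 -1/2

obs A: pose=(6,-5,N) → sL=8/13, sR=5/8, mL=-5/16, mR=-1/208
obs B: pose=(3,4,N) → sL=80/37, sR=80/29, mL=-40/29, mR=-320/1073
sensor matrix S = [[8/13, 5/8], [80/37, 80/29]]; det S = 4830/13949
solve [mL_A; mL_B] = S·[w00; w01] and [mR_A; mR_B] = S·[w10; w11]:
  w00 = 0, w01 = -1/2, w10 = 1/2, w11 = -1/2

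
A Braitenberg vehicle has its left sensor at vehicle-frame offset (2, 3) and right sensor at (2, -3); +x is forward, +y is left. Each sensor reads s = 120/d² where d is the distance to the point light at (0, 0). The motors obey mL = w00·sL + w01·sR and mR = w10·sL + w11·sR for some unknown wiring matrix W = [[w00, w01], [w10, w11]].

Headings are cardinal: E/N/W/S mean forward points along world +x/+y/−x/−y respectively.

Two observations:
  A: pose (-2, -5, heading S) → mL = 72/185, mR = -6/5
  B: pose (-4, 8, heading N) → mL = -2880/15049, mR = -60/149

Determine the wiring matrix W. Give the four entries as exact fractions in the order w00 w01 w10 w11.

1/2 -1/2 -1/2 0

obs A: pose=(-2,-5,S) → sL=12/5, sR=60/37, mL=72/185, mR=-6/5
obs B: pose=(-4,8,N) → sL=120/149, sR=120/101, mL=-2880/15049, mR=-60/149
sensor matrix S = [[12/5, 60/37], [120/149, 120/101]]; det S = 860544/556813
solve [mL_A; mL_B] = S·[w00; w01] and [mR_A; mR_B] = S·[w10; w11]:
  w00 = 1/2, w01 = -1/2, w10 = -1/2, w11 = 0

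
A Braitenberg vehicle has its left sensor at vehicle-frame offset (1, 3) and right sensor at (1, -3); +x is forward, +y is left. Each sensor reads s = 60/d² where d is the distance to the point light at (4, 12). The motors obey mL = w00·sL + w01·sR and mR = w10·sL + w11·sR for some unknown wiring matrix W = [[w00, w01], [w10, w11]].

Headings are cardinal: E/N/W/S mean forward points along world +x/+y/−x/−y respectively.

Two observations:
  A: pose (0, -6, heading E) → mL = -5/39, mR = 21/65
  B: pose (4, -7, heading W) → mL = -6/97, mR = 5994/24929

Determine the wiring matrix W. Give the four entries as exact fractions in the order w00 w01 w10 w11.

obs A: pose=(0,-6,E) → sL=10/39, sR=2/15, mL=-5/39, mR=21/65
obs B: pose=(4,-7,W) → sL=12/97, sR=60/257, mL=-6/97, mR=5994/24929
sensor matrix S = [[10/39, 2/15], [12/97, 60/257]]; det S = 70272/1620385
solve [mL_A; mL_B] = S·[w00; w01] and [mR_A; mR_B] = S·[w10; w11]:
  w00 = -1/2, w01 = 0, w10 = 1, w11 = 1/2

-1/2 0 1 1/2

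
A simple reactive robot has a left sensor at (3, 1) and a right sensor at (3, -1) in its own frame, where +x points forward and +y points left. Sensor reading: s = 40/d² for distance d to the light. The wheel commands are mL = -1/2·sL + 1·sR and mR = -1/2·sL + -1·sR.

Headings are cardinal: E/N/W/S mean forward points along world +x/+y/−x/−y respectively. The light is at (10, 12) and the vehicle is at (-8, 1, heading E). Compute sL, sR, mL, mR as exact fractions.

8/65 40/369 1124/23985 -4076/23985

left sensor world pos  = (-5, 2); dL² = 325
right sensor world pos = (-5, 0); dR² = 369
sL = 40/325 = 8/65
sR = 40/369 = 40/369
mL = -1/2·sL + 1·sR = 1124/23985
mR = -1/2·sL + -1·sR = -4076/23985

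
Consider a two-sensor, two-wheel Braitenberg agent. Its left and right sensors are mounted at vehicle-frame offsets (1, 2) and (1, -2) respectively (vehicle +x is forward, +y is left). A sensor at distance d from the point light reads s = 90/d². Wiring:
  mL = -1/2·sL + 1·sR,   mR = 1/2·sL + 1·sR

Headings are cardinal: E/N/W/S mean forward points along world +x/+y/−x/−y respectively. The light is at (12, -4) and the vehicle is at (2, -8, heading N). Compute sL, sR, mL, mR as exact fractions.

left sensor world pos  = (0, -7); dL² = 153
right sensor world pos = (4, -7); dR² = 73
sL = 90/153 = 10/17
sR = 90/73 = 90/73
mL = -1/2·sL + 1·sR = 1165/1241
mR = 1/2·sL + 1·sR = 1895/1241

10/17 90/73 1165/1241 1895/1241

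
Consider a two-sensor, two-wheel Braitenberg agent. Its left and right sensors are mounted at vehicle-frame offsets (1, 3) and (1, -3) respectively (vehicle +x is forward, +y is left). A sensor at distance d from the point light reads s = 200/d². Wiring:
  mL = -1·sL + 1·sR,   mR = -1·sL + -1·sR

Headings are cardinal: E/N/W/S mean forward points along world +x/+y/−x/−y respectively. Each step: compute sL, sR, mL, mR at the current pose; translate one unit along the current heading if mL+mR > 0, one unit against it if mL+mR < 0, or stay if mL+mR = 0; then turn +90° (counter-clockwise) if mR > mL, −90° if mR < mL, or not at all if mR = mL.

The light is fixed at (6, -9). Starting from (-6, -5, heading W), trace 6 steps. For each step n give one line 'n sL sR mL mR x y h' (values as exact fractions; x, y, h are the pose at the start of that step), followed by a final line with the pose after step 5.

n=0: pose=(-6,-5,W); sL=20/17, sR=100/109; mL=-480/1853, mR=-3880/1853; mL+mR=-40/17 → advance -1; mR−mL=-200/109 → turn -1·90°
n=1: pose=(-5,-5,N); sL=200/221, sR=200/89; mL=26400/19669, mR=-62000/19669; mL+mR=-400/221 → advance -1; mR−mL=-400/89 → turn -1·90°
n=2: pose=(-5,-6,E); sL=25/17, sR=2; mL=9/17, mR=-59/17; mL+mR=-50/17 → advance -1; mR−mL=-4 → turn -1·90°
n=3: pose=(-6,-6,S); sL=40/17, sR=200/229; mL=-5760/3893, mR=-12560/3893; mL+mR=-80/17 → advance -1; mR−mL=-400/229 → turn -1·90°
n=4: pose=(-6,-5,W); sL=20/17, sR=100/109; mL=-480/1853, mR=-3880/1853; mL+mR=-40/17 → advance -1; mR−mL=-200/109 → turn -1·90°
n=5: pose=(-5,-5,N); sL=200/221, sR=200/89; mL=26400/19669, mR=-62000/19669; mL+mR=-400/221 → advance -1; mR−mL=-400/89 → turn -1·90°

0 20/17 100/109 -480/1853 -3880/1853 -6 -5 W
1 200/221 200/89 26400/19669 -62000/19669 -5 -5 N
2 25/17 2 9/17 -59/17 -5 -6 E
3 40/17 200/229 -5760/3893 -12560/3893 -6 -6 S
4 20/17 100/109 -480/1853 -3880/1853 -6 -5 W
5 200/221 200/89 26400/19669 -62000/19669 -5 -5 N
final -5 -6 E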